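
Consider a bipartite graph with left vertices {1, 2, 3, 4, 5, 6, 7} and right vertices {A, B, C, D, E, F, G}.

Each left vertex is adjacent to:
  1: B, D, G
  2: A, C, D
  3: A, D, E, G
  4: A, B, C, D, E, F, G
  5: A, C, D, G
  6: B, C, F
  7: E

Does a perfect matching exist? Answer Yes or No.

A valid assignment of size 7: 1-B, 2-C, 3-D, 4-A, 5-G, 6-F, 7-E.
All 7 left vertices are covered.

Yes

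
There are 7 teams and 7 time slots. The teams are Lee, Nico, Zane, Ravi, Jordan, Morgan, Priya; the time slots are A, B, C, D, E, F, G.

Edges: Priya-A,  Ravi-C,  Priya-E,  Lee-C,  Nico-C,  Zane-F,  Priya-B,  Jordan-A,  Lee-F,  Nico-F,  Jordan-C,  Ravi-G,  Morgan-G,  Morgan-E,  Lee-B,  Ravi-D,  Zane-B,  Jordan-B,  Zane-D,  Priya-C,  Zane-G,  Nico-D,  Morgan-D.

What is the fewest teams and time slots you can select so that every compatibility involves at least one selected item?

The 7 edges Lee–C, Nico–D, Zane–F, Ravi–G, Jordan–A, Morgan–E, Priya–B form a matching, so any vertex cover needs at least 7 vertices (one per matched edge).
Conversely {Lee, Nico, Zane, Ravi, Jordan, Morgan, Priya} meets every edge and has exactly 7 vertices, so 7 is optimal.

7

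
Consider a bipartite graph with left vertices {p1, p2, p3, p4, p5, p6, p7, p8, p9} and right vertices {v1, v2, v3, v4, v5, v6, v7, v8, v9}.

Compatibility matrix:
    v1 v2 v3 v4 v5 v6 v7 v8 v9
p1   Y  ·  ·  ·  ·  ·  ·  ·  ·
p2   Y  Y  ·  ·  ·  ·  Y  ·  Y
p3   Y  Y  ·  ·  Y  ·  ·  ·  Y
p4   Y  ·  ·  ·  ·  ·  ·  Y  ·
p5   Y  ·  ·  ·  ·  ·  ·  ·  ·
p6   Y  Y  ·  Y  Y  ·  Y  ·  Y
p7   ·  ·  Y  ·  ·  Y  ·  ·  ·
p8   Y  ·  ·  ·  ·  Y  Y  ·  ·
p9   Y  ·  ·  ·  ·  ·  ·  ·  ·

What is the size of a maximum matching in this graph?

7

A valid assignment of size 7: p1-v1, p2-v7, p3-v9, p4-v8, p6-v2, p7-v3, p8-v6.
The set {p1, p5, p9} has only 1 neighbour ({v1}), so by Hall's theorem at most 7 of the 9 left vertices can be matched.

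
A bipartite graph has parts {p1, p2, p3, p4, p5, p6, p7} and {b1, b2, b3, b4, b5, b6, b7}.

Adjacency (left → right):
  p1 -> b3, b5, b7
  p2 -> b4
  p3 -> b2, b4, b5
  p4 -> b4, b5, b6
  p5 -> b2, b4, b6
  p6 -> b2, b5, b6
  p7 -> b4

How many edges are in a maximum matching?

One maximum matching: p1–b3, p2–b4, p3–b2, p4–b5, p5–b6.
The set {p2, p3, p4, p5, p6, p7} has only 4 neighbours ({b2, b4, b5, b6}), so by Hall's theorem at most 5 of the 7 left vertices can be matched.

5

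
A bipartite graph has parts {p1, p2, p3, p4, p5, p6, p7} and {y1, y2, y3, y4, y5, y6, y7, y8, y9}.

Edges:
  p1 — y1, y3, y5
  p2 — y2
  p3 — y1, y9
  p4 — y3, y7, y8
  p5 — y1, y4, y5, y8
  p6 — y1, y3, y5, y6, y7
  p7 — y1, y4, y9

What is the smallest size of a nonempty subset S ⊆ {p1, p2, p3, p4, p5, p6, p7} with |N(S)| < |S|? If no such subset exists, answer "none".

A matching saturating every left vertex exists, for instance p1→y3, p2→y2, p3→y9, p4→y8, p5→y4, p6→y6, p7→y1.
By Hall's marriage theorem, this means |N(S)| ≥ |S| for every subset S, so no violating subset exists.

none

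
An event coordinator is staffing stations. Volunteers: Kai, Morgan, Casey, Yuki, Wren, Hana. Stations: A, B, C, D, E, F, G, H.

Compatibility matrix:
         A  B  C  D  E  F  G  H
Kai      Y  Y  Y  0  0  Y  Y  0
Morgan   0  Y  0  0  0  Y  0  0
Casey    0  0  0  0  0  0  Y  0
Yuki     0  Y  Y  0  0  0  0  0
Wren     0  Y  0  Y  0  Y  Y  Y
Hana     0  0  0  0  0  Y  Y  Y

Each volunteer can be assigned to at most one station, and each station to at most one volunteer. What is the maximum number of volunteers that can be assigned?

One maximum matching: Kai-A, Morgan-B, Casey-G, Yuki-C, Wren-H, Hana-F.
All 6 volunteers are matched, so no larger matching exists.

6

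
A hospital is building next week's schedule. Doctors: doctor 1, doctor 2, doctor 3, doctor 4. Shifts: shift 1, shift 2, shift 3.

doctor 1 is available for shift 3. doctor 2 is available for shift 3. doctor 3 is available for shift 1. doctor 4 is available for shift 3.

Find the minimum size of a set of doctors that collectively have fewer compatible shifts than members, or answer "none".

Take S = {doctor 1, doctor 2}. Its neighbourhood is {shift 3}, so |N(S)| = 1 < |S| = 2.
No single vertex violates Hall's condition since each has at least one neighbour, so 2 is the minimum.

2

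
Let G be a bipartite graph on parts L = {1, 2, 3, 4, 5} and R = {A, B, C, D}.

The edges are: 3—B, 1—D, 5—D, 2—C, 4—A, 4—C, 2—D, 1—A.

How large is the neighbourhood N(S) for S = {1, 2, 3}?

4

The union of neighbours of {1, 2, 3} is {A, B, C, D}, which has 4 elements.
Since |N(S)| = 4 ≥ |S| = 3, Hall's condition holds for this subset.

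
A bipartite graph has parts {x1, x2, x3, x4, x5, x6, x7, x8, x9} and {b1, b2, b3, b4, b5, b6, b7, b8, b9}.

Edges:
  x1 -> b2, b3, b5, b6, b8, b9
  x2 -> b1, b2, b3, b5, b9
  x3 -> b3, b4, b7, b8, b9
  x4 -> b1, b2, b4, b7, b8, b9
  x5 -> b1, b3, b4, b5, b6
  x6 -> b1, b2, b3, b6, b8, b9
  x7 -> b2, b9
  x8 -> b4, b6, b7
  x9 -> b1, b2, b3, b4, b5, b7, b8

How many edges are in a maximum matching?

9

One maximum matching: x1–b5, x2–b1, x3–b8, x4–b2, x5–b6, x6–b3, x7–b9, x8–b4, x9–b7.
This saturates every left vertex, so 9 is the maximum.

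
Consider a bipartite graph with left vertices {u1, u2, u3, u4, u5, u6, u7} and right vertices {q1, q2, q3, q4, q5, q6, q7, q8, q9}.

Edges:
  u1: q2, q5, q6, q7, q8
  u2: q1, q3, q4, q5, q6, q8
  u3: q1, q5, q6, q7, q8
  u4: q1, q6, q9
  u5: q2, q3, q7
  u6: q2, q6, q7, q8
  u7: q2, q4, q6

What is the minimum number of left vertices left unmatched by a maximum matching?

0

One maximum matching: u1-q7, u2-q4, u3-q1, u4-q9, u5-q2, u6-q8, u7-q6.
This saturates every left vertex, so 7 is the maximum.
That matches 7 of the 7, leaving 0 unmatched; no matching can do better.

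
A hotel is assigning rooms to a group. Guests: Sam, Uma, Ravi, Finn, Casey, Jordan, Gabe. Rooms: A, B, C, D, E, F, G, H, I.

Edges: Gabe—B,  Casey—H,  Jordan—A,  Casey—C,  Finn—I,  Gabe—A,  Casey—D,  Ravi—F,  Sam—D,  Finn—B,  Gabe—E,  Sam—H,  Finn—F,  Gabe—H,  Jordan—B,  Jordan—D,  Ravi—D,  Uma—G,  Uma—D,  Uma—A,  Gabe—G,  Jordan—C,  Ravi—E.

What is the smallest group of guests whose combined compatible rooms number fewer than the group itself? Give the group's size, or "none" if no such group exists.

A matching saturating every guest exists, for instance Sam→H, Uma→D, Ravi→E, Finn→F, Casey→C, Jordan→B, Gabe→G.
By Hall's marriage theorem, this means |N(S)| ≥ |S| for every subset S, so no violating subset exists.

none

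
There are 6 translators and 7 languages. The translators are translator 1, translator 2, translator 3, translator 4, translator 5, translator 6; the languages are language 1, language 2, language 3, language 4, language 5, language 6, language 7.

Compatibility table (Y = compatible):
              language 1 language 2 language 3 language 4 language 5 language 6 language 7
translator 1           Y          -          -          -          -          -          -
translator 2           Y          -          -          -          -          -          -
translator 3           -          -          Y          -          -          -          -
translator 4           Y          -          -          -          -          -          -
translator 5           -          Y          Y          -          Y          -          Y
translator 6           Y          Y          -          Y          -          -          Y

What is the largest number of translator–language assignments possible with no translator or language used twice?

4

For example, pair translator 1–language 1, translator 3–language 3, translator 5–language 2, translator 6–language 7.
The set {translator 1, translator 2, translator 4} has only 1 neighbour ({language 1}), so by Hall's theorem at most 4 of the 6 translators can be matched.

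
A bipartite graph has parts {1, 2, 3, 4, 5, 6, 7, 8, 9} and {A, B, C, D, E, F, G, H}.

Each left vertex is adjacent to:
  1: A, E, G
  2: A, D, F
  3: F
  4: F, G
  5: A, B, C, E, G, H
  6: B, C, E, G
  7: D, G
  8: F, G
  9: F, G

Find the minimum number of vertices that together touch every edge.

7

{1, 2, 5, 6, 7, F, G} is a vertex cover of size 7: every edge has an endpoint in this set.
No smaller cover exists because 1–E, 2–A, 3–F, 4–G, 5–H, 6–B, 7–D is a matching of size 7, and a cover must include an endpoint of each of these disjoint edges (König's theorem).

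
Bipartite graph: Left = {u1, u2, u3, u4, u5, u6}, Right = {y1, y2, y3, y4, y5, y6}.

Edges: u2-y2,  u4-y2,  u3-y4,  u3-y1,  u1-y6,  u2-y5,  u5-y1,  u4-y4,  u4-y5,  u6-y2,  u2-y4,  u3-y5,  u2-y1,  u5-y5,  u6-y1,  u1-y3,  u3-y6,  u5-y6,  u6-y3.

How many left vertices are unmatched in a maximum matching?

One maximum matching: u1–y6, u2–y2, u3–y4, u4–y5, u5–y1, u6–y3.
All 6 left vertices are matched, so no larger matching exists.
That matches 6 of the 6, leaving 0 unmatched; no matching can do better.

0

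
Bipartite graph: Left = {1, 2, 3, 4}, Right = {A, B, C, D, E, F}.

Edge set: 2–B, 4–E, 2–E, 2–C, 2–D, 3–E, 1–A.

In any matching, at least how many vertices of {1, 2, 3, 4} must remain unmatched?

1

For example, pair 1–A, 2–B, 3–E.
The set {3, 4} has only 1 neighbour ({E}), so by Hall's theorem at most 3 of the 4 left vertices can be matched.
That matches 3 of the 4, leaving 1 unmatched; no matching can do better.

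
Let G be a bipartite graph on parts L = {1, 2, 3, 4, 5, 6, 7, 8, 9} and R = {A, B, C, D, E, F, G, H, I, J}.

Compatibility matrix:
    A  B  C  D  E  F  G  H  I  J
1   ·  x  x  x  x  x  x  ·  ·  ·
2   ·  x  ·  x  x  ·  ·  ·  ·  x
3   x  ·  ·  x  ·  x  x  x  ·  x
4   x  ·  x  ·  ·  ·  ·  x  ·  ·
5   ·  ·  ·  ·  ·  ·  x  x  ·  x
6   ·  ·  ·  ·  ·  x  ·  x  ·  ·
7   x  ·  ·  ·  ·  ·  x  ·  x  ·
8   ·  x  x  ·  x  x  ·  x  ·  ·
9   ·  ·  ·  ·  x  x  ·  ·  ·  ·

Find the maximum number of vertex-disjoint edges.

9

For example, pair 1→B, 2→D, 3→G, 4→C, 5→J, 6→F, 7→I, 8→H, 9→E.
This saturates every left vertex, so 9 is the maximum.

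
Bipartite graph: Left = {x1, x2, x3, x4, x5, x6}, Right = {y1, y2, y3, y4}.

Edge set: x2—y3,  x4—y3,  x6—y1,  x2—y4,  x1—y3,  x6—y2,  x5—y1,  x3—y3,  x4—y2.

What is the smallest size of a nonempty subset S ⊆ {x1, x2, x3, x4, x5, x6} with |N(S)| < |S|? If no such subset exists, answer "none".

Take S = {x1, x3}. Its neighbourhood is {y3}, so |N(S)| = 1 < |S| = 2.
No single vertex violates Hall's condition since each has at least one neighbour, so 2 is the minimum.

2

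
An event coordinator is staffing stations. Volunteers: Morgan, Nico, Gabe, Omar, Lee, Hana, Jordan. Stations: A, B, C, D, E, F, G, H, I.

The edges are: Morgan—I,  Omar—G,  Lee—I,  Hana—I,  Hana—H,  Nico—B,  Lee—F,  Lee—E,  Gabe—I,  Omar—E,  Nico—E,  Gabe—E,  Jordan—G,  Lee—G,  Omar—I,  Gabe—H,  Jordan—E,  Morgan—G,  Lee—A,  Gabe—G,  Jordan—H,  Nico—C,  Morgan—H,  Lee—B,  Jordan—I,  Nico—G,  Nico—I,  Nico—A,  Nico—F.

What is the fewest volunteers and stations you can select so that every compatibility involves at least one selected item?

{Nico, Lee, E, G, H, I} is a vertex cover of size 6: every edge has an endpoint in this set.
No smaller cover exists because Morgan–G, Nico–B, Gabe–E, Omar–I, Lee–A, Hana–H is a matching of size 6, and a cover must include an endpoint of each of these disjoint edges (König's theorem).

6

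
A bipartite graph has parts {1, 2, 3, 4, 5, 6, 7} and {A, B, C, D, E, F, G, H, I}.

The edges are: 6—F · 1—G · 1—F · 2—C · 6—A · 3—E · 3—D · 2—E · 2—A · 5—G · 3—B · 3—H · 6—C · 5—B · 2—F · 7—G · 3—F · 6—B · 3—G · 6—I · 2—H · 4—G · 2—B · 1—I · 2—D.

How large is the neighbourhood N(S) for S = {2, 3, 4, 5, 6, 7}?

9

The union of neighbours of {2, 3, 4, 5, 6, 7} is {A, B, C, D, E, F, G, H, I}, which has 9 elements.
Since |N(S)| = 9 ≥ |S| = 6, Hall's condition holds for this subset.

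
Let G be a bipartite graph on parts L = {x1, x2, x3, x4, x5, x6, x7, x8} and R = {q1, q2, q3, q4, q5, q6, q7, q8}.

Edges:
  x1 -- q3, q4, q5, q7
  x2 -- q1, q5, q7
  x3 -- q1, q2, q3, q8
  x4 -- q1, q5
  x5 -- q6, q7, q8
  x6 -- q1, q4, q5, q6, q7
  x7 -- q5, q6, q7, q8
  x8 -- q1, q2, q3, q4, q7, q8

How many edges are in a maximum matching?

8

For example, pair x1–q3, x2–q5, x3–q2, x4–q1, x5–q7, x6–q6, x7–q8, x8–q4.
This saturates every left vertex, so 8 is the maximum.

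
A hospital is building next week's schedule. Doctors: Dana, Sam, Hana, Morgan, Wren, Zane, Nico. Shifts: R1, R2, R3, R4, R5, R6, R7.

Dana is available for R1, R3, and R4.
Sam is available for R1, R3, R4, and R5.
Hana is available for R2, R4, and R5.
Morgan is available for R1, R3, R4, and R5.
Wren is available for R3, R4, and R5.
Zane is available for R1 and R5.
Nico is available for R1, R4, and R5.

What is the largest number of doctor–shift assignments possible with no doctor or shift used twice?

A valid assignment of size 5: Dana-R1, Sam-R3, Hana-R2, Morgan-R5, Wren-R4.
The set {Dana, Sam, Morgan, Wren, Zane, Nico} has only 4 neighbours ({R1, R3, R4, R5}), so by Hall's theorem at most 5 of the 7 doctors can be matched.

5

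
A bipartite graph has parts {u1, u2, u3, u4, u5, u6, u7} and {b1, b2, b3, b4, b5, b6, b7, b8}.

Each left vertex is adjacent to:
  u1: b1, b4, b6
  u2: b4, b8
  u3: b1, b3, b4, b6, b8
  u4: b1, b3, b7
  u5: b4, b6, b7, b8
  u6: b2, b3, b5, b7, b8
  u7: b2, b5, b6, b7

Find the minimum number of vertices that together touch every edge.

7

{u1, u2, u3, u4, u5, u6, u7} is a vertex cover of size 7: every edge has an endpoint in this set.
No smaller cover exists because u1–b6, u2–b4, u3–b1, u4–b3, u5–b8, u6–b7, u7–b5 is a matching of size 7, and a cover must include an endpoint of each of these disjoint edges (König's theorem).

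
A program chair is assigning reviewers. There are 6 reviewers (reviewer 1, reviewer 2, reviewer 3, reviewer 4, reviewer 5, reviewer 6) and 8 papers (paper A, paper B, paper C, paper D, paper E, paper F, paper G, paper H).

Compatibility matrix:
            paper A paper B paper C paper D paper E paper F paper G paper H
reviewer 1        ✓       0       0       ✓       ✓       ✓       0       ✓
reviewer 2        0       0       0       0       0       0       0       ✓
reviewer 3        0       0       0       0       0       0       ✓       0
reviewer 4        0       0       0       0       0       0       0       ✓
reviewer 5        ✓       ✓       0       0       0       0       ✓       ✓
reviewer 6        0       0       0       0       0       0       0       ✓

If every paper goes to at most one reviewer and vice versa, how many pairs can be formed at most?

For example, pair reviewer 1-paper E, reviewer 2-paper H, reviewer 3-paper G, reviewer 5-paper B.
The set {reviewer 2, reviewer 4, reviewer 6} has only 1 neighbour ({paper H}), so by Hall's theorem at most 4 of the 6 reviewers can be matched.

4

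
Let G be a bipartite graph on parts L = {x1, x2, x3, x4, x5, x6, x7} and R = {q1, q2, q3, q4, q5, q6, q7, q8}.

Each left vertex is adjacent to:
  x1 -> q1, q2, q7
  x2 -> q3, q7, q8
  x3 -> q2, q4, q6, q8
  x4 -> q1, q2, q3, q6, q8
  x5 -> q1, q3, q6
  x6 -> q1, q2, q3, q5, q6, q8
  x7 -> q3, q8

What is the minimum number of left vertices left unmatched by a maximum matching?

One maximum matching: x1–q2, x2–q7, x3–q6, x4–q1, x5–q3, x6–q5, x7–q8.
This saturates every left vertex, so 7 is the maximum.
That matches 7 of the 7, leaving 0 unmatched; no matching can do better.

0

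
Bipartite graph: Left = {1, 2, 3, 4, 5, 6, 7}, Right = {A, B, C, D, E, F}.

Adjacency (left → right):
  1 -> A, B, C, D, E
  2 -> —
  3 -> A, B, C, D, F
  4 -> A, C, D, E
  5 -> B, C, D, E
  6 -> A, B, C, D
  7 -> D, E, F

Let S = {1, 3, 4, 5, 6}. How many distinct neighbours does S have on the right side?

6

The union of neighbours of {1, 3, 4, 5, 6} is {A, B, C, D, E, F}, which has 6 elements.
Since |N(S)| = 6 ≥ |S| = 5, Hall's condition holds for this subset.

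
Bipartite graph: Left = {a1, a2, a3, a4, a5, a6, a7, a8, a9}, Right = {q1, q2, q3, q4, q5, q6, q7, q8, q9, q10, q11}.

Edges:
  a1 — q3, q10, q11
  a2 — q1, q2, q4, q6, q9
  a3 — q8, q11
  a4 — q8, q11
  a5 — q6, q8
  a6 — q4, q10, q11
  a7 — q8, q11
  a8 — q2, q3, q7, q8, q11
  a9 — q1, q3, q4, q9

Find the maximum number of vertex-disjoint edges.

One maximum matching: a1–q10, a2–q9, a3–q8, a4–q11, a5–q6, a6–q4, a8–q7, a9–q3.
The set {a3, a4, a7} has only 2 neighbours ({q11, q8}), so by Hall's theorem at most 8 of the 9 left vertices can be matched.

8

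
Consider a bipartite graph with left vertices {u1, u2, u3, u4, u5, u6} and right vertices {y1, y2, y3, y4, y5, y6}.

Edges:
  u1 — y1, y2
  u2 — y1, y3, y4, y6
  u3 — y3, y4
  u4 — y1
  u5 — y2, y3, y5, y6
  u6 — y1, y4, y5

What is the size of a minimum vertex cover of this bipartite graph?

6

A maximum matching has 6 edges (e.g. u1–y2, u2–y6, u3–y3, u4–y1, u5–y5, u6–y4).
By König's theorem the minimum vertex cover has the same size. One such cover is {u1, u2, u3, u4, u5, u6}.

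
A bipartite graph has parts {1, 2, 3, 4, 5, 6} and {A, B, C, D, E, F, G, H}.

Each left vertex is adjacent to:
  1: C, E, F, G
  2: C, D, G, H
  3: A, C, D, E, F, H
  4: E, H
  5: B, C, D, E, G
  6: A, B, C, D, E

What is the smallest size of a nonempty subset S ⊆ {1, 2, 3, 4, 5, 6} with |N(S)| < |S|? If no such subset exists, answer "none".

none

A matching saturating every left vertex exists, for instance 1→C, 2→G, 3→E, 4→H, 5→B, 6→A.
By Hall's marriage theorem, this means |N(S)| ≥ |S| for every subset S, so no violating subset exists.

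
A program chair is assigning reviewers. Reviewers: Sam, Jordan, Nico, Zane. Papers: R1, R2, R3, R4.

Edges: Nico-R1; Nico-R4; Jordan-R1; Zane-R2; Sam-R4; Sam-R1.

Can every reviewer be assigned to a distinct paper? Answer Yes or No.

The set {Sam, Jordan, Nico} has only 2 neighbours ({R1, R4}), so by Hall's theorem at most 3 of the 4 reviewers can be matched.
Hence no matching covers every reviewer.

No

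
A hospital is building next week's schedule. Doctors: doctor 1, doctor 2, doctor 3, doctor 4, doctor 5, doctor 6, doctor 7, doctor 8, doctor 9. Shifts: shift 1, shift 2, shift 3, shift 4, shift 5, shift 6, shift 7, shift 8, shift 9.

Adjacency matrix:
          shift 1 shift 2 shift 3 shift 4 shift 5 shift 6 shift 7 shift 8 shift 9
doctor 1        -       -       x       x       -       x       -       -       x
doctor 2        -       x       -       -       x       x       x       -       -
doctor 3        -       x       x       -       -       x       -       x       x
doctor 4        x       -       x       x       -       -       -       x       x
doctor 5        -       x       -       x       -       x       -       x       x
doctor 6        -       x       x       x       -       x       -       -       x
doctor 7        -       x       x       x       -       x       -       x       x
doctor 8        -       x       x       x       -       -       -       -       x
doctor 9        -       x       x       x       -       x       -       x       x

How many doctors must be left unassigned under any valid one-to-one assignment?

1

One maximum matching: doctor 1→shift 9, doctor 2→shift 5, doctor 3→shift 6, doctor 4→shift 1, doctor 5→shift 2, doctor 6→shift 4, doctor 7→shift 8, doctor 8→shift 3.
The set {doctor 1, doctor 3, doctor 5, doctor 6, doctor 7, doctor 8, doctor 9} has only 6 neighbours ({shift 2, shift 3, shift 4, shift 6, shift 8, shift 9}), so by Hall's theorem at most 8 of the 9 doctors can be matched.
That matches 8 of the 9, leaving 1 unmatched; no matching can do better.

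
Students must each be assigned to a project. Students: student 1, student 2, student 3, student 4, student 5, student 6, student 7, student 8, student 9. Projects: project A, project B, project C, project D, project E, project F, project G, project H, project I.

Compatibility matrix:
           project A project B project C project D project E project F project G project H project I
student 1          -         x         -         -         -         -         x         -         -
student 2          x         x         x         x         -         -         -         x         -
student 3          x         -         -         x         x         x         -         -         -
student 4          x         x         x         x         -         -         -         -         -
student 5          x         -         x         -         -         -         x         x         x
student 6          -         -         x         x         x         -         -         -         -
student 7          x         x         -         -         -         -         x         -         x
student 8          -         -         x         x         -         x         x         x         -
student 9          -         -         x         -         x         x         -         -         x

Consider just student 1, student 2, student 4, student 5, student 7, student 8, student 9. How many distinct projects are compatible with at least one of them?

9

The union of neighbours of {student 1, student 2, student 4, student 5, student 7, student 8, student 9} is {project A, project B, project C, project D, project E, project F, project G, project H, project I}, which has 9 elements.
Since |N(S)| = 9 ≥ |S| = 7, Hall's condition holds for this subset.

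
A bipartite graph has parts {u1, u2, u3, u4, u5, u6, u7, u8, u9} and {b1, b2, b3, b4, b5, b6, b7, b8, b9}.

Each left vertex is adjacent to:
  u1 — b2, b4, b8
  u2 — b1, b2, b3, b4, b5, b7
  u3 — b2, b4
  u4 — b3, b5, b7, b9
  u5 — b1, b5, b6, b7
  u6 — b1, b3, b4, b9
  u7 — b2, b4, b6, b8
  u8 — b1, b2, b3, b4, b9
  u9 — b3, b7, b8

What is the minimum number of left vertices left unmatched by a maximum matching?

0

For example, pair u1–b8, u2–b1, u3–b2, u4–b7, u5–b5, u6–b9, u7–b6, u8–b4, u9–b3.
This saturates every left vertex, so 9 is the maximum.
That matches 9 of the 9, leaving 0 unmatched; no matching can do better.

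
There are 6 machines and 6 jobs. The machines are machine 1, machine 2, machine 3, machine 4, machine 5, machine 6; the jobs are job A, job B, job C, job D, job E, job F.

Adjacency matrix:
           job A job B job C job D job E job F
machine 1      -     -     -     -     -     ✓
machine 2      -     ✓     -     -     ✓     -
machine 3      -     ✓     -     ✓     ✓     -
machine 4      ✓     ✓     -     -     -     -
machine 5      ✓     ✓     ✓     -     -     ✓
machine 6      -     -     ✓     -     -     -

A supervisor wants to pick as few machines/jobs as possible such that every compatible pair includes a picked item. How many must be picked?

6

{machine 1, machine 2, machine 3, machine 4, machine 5, machine 6} is a vertex cover of size 6: every edge has an endpoint in this set.
No smaller cover exists because machine 1–job F, machine 2–job E, machine 3–job D, machine 4–job B, machine 5–job A, machine 6–job C is a matching of size 6, and a cover must include an endpoint of each of these disjoint edges (König's theorem).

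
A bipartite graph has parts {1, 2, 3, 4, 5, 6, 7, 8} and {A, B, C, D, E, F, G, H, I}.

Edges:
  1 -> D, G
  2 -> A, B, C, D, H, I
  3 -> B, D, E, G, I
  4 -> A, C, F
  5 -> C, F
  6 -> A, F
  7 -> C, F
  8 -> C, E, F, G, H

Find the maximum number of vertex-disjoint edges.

7

A valid assignment of size 7: 1–D, 2–H, 3–E, 4–A, 5–C, 6–F, 8–G.
The set {4, 5, 6, 7} has only 3 neighbours ({A, C, F}), so by Hall's theorem at most 7 of the 8 left vertices can be matched.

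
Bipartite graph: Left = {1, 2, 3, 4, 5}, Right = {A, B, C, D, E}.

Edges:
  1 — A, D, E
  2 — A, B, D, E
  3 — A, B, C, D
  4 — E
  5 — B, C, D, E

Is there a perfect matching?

Yes

For example, pair 1-A, 2-D, 3-C, 4-E, 5-B.
Every left vertex is matched, so this is a perfect matching.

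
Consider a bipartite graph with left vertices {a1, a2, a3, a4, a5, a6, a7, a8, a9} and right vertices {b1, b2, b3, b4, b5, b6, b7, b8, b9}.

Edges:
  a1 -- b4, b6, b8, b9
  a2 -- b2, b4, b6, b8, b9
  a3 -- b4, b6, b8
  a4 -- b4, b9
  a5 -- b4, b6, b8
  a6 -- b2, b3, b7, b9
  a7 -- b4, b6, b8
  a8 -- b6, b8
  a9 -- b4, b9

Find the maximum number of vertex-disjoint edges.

For example, pair a1–b9, a2–b2, a3–b6, a4–b4, a5–b8, a6–b3.
The set {a1, a3, a4, a5, a7, a8, a9} has only 4 neighbours ({b4, b6, b8, b9}), so by Hall's theorem at most 6 of the 9 left vertices can be matched.

6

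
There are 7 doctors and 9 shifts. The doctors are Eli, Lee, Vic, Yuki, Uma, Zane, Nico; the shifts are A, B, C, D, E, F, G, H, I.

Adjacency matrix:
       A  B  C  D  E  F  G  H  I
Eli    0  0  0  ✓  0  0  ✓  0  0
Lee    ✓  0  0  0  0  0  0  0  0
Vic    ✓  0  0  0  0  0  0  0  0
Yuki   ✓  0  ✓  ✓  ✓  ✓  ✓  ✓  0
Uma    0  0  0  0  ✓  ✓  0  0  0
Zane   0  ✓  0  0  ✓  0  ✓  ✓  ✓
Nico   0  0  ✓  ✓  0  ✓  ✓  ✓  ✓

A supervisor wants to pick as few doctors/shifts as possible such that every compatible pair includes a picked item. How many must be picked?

6

A maximum matching has 6 edges (e.g. Eli–D, Lee–A, Yuki–H, Uma–F, Zane–E, Nico–G).
By König's theorem the minimum vertex cover has the same size. One such cover is {Eli, Yuki, Uma, Zane, Nico, A}.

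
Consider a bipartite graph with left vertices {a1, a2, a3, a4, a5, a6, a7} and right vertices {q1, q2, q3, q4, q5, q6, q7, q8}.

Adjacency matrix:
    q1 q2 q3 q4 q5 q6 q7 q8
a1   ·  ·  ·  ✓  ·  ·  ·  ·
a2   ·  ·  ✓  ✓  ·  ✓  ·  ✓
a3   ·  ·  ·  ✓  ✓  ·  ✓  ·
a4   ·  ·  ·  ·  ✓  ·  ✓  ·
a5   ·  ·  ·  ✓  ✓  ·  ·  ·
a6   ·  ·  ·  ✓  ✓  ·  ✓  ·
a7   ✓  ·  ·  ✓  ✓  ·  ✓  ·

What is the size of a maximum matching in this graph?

One maximum matching: a1–q4, a2–q6, a3–q5, a4–q7, a7–q1.
The set {a1, a3, a4, a5, a6} has only 3 neighbours ({q4, q5, q7}), so by Hall's theorem at most 5 of the 7 left vertices can be matched.

5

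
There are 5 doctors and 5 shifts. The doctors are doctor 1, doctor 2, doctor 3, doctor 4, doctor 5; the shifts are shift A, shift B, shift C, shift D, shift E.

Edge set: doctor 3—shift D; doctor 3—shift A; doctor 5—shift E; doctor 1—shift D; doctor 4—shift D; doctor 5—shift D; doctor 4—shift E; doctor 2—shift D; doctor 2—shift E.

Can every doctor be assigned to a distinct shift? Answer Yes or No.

The set {doctor 1, doctor 2, doctor 4, doctor 5} has only 2 neighbours ({shift D, shift E}), so by Hall's theorem at most 3 of the 5 doctors can be matched.
Hence no matching covers every doctor.

No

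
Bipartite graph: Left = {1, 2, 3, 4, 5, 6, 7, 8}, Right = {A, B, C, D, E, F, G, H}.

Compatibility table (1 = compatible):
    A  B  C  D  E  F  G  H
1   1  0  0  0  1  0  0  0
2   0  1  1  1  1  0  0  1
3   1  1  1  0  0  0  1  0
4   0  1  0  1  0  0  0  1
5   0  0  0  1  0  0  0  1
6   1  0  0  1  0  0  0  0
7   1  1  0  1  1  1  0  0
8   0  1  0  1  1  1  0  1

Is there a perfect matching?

A valid assignment of size 8: 1–A, 2–C, 3–G, 4–B, 5–H, 6–D, 7–F, 8–E.
Every left vertex is matched, so this is a perfect matching.

Yes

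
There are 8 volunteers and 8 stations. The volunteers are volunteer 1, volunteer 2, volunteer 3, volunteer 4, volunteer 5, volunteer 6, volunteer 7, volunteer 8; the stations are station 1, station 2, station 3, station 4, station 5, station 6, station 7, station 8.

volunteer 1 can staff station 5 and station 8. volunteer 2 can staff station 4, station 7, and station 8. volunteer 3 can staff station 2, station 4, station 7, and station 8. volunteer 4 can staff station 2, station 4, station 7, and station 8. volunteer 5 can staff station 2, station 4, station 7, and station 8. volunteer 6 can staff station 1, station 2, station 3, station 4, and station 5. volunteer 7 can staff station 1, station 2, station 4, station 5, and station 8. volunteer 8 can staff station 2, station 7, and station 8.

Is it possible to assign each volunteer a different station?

No

The set {volunteer 2, volunteer 3, volunteer 4, volunteer 5, volunteer 8} has only 4 neighbours ({station 2, station 4, station 7, station 8}), so by Hall's theorem at most 7 of the 8 volunteers can be matched.
Hence no matching covers every volunteer.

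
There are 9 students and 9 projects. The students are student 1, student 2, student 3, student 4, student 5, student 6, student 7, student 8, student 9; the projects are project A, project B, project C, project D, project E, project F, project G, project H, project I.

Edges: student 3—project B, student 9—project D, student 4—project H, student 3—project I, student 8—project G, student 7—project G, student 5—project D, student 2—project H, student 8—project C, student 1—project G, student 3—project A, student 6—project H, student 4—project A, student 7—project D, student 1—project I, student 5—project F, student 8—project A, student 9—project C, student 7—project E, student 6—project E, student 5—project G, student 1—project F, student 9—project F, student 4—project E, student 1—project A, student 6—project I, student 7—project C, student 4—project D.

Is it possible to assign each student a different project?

Yes

One maximum matching: student 1-project F, student 2-project H, student 3-project B, student 4-project E, student 5-project D, student 6-project I, student 7-project G, student 8-project A, student 9-project C.
Every student is matched, so this is a perfect matching.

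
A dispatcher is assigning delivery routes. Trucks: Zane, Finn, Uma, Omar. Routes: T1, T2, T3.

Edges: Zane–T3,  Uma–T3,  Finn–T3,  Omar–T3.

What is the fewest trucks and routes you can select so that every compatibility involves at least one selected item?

1

{T3} is a vertex cover of size 1: every edge has an endpoint in this set.
No smaller cover exists because Zane–T3 is a matching of size 1, and a cover must include an endpoint of each of these disjoint edges (König's theorem).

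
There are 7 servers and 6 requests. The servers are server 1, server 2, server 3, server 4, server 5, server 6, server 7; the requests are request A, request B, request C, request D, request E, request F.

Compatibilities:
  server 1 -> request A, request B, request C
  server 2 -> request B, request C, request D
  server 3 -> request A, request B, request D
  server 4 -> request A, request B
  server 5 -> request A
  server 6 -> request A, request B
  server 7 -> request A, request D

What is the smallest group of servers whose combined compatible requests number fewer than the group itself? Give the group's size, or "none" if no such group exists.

3

Take S = {server 4, server 5, server 6}. Its neighbourhood is {request A, request B}, so |N(S)| = 2 < |S| = 3.
Every subset of size less than 3 has at least as many neighbours as members, so 3 is the minimum.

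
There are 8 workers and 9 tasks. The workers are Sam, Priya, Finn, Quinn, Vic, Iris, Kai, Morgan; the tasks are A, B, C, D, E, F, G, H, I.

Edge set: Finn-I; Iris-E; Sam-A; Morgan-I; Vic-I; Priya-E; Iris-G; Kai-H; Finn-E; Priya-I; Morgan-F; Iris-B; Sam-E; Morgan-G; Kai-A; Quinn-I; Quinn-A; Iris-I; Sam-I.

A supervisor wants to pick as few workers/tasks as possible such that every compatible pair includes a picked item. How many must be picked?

A maximum matching has 6 edges (e.g. Sam–A, Priya–I, Finn–E, Iris–B, Kai–H, Morgan–F).
By König's theorem the minimum vertex cover has the same size. One such cover is {Iris, Kai, Morgan, A, E, I}.

6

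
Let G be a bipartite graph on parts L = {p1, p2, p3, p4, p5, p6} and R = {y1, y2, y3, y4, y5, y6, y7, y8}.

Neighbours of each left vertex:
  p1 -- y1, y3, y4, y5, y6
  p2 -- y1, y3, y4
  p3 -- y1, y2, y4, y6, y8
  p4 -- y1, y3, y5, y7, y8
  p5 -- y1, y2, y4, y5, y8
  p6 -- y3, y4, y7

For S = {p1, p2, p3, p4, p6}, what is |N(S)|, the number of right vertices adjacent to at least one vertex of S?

8

The union of neighbours of {p1, p2, p3, p4, p6} is {y1, y2, y3, y4, y5, y6, y7, y8}, which has 8 elements.
Since |N(S)| = 8 ≥ |S| = 5, Hall's condition holds for this subset.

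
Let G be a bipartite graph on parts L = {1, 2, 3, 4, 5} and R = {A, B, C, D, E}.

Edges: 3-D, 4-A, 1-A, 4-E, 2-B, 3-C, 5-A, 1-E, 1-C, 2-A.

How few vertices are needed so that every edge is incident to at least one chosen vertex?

The 5 edges 1–C, 2–B, 3–D, 4–E, 5–A form a matching, so any vertex cover needs at least 5 vertices (one per matched edge).
Conversely {1, 2, 3, 4, 5} meets every edge and has exactly 5 vertices, so 5 is optimal.

5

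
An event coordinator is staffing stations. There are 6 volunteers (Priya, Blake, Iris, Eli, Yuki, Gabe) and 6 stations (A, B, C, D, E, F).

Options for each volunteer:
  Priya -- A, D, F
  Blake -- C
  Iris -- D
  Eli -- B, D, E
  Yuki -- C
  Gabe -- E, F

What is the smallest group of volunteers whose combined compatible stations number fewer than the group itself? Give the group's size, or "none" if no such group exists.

2

Take S = {Blake, Yuki}. Its neighbourhood is {C}, so |N(S)| = 1 < |S| = 2.
No single vertex violates Hall's condition since each has at least one neighbour, so 2 is the minimum.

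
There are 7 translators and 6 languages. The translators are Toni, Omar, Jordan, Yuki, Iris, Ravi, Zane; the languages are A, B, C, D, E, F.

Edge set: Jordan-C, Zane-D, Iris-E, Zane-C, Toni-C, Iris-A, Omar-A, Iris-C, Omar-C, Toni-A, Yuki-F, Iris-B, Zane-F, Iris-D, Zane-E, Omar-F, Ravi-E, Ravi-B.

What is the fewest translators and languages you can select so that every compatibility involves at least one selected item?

The 6 edges Toni–A, Omar–F, Jordan–C, Iris–D, Ravi–B, Zane–E form a matching, so any vertex cover needs at least 6 vertices (one per matched edge).
Conversely {Iris, Ravi, Zane, A, C, F} meets every edge and has exactly 6 vertices, so 6 is optimal.

6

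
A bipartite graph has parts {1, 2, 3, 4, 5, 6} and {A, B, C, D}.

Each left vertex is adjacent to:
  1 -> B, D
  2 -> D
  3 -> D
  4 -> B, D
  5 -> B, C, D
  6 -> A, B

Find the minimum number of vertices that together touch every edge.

4

A maximum matching has 4 edges (e.g. 1–B, 2–D, 5–C, 6–A).
By König's theorem the minimum vertex cover has the same size. One such cover is {5, 6, B, D}.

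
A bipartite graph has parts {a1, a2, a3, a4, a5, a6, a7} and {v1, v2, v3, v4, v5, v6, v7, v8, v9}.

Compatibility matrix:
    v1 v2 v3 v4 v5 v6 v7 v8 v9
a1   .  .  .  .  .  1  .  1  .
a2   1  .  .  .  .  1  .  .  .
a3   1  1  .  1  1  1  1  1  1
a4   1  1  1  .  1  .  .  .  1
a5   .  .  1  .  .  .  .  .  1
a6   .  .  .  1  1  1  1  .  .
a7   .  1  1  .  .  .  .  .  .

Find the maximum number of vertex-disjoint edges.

7

A valid assignment of size 7: a1-v6, a2-v1, a3-v8, a4-v3, a5-v9, a6-v7, a7-v2.
This saturates every left vertex, so 7 is the maximum.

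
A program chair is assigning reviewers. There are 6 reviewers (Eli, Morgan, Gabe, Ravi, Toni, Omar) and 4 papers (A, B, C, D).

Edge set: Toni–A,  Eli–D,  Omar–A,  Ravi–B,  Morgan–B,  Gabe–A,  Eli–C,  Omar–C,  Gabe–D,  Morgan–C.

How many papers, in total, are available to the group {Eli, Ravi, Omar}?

4

The union of neighbours of {Eli, Ravi, Omar} is {A, B, C, D}, which has 4 elements.
Since |N(S)| = 4 ≥ |S| = 3, Hall's condition holds for this subset.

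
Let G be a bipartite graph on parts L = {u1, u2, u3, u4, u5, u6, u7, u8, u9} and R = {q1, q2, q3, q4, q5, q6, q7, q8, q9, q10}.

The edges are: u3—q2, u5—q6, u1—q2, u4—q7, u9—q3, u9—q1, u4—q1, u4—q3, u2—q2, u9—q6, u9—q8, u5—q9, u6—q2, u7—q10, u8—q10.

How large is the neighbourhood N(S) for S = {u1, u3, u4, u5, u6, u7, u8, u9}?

8

The union of neighbours of {u1, u3, u4, u5, u6, u7, u8, u9} is {q1, q2, q3, q6, q7, q8, q9, q10}, which has 8 elements.
Since |N(S)| = 8 ≥ |S| = 8, Hall's condition holds for this subset.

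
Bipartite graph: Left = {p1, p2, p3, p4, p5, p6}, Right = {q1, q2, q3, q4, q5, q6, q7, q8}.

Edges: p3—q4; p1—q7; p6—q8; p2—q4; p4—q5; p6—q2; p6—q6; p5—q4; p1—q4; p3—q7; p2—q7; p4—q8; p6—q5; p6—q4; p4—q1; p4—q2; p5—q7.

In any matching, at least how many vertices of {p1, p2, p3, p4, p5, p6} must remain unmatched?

2

A valid assignment of size 4: p1-q4, p2-q7, p4-q8, p6-q6.
The set {p1, p2, p3, p5} has only 2 neighbours ({q4, q7}), so by Hall's theorem at most 4 of the 6 left vertices can be matched.
That matches 4 of the 6, leaving 2 unmatched; no matching can do better.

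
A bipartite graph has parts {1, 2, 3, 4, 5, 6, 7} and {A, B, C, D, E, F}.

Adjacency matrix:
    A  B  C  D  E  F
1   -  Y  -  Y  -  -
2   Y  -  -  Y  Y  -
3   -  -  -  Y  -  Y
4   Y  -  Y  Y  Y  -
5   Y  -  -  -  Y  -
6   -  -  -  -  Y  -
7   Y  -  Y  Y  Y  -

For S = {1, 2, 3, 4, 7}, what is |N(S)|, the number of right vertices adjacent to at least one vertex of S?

The union of neighbours of {1, 2, 3, 4, 7} is {A, B, C, D, E, F}, which has 6 elements.
Since |N(S)| = 6 ≥ |S| = 5, Hall's condition holds for this subset.

6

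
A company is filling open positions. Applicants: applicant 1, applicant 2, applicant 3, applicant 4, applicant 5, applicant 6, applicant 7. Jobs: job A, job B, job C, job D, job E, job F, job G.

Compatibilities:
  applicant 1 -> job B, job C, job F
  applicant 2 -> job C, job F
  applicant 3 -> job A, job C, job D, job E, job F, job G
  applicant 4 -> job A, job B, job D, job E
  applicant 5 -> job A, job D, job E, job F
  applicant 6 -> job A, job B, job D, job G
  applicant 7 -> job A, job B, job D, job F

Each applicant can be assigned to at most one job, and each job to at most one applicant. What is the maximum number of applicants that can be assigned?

A valid assignment of size 7: applicant 1→job B, applicant 2→job C, applicant 3→job D, applicant 4→job E, applicant 5→job F, applicant 6→job G, applicant 7→job A.
All 7 applicants are matched, so no larger matching exists.

7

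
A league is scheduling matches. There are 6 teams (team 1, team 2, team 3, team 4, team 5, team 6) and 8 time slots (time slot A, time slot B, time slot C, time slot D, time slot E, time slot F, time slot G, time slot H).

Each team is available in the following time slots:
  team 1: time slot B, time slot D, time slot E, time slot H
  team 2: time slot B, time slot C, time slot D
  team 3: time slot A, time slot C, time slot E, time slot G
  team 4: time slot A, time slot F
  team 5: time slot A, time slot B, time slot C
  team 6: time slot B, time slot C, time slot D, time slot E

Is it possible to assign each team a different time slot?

Yes

One maximum matching: team 1-time slot H, team 2-time slot B, team 3-time slot G, team 4-time slot F, team 5-time slot A, team 6-time slot D.
Every team is matched, so this matching saturates all of them.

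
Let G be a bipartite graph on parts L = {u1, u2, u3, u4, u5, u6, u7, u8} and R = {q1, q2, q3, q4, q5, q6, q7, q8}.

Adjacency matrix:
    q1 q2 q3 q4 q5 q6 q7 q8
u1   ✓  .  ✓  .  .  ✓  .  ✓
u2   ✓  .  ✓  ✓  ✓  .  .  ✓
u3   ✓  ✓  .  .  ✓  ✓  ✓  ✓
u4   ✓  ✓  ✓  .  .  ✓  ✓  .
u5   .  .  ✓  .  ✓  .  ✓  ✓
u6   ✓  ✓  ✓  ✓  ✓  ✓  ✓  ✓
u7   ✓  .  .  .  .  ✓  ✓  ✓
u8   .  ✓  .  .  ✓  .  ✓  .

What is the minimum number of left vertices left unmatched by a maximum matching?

0

One maximum matching: u1→q3, u2→q1, u3→q8, u4→q6, u5→q5, u6→q4, u7→q7, u8→q2.
All 8 left vertices are matched, so no larger matching exists.
That matches 8 of the 8, leaving 0 unmatched; no matching can do better.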